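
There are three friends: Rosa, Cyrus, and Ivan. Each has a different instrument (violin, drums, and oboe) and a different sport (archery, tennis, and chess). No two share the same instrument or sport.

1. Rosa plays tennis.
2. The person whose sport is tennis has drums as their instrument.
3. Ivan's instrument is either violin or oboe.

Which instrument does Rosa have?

drums

With clues 1–2, oboe and violin are impossible for Rosa's instrument.
That leaves drums.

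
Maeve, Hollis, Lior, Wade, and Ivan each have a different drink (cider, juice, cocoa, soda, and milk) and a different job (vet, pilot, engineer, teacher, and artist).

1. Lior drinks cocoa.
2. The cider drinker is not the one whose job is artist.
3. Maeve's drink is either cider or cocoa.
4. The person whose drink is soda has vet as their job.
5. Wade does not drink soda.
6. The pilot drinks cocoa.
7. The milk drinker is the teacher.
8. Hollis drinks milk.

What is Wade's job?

artist

With clues 1–5, vet is impossible for Wade's job.
With clues 1–6, pilot is impossible for Wade's job.
With clues 1–7, engineer is impossible for Wade's job.
With clues 1–8, teacher is impossible for Wade's job.
That leaves artist.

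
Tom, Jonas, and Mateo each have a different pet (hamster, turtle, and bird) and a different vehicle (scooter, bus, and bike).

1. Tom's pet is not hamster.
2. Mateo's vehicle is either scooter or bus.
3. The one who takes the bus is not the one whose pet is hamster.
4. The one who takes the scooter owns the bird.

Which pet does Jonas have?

With clues 1–4, bird and turtle are impossible for Jonas's pet.
That leaves hamster.

hamster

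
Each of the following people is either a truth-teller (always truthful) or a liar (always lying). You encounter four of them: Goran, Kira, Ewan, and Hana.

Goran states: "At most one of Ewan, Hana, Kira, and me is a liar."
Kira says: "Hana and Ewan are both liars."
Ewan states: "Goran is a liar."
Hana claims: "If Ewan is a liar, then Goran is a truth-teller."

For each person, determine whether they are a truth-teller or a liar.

Consider Goran. Suppose Goran is a truth-teller.
Then no assignment of the remaining roles makes every statement match its speaker's type — contradiction.
So Goran is a liar.
With that fixed, Ewan's statement is true, so Ewan is a truth-teller.
With that fixed, Hana's statement is true, so Hana is a truth-teller.
With that fixed, Kira's statement is false, so Kira is a liar.

Goran: liar, Kira: liar, Ewan: truth-teller, Hana: truth-teller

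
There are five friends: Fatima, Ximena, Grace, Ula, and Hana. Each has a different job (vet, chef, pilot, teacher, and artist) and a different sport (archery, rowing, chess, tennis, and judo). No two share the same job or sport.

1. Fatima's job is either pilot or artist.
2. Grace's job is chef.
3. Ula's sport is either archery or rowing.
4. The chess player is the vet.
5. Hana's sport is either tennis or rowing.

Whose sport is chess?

With clues 1–3, Ula is impossible for the one with sport chess.
With clues 1–4, Fatima and Grace are impossible for the one with sport chess.
With clues 1–5, Hana is impossible for the one with sport chess.
That leaves Ximena.

Ximena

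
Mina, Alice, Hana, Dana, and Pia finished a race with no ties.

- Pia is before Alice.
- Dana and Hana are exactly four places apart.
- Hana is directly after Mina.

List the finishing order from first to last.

From clue 1: Alice is in {2,3,4,5}.
From clues 1–2: Alice is in {3,4}.
From clues 1–3: Dana → place 1, Pia → place 2, Alice → place 3, Mina → place 4, Hana → place 5.

Dana, Pia, Alice, Mina, Hana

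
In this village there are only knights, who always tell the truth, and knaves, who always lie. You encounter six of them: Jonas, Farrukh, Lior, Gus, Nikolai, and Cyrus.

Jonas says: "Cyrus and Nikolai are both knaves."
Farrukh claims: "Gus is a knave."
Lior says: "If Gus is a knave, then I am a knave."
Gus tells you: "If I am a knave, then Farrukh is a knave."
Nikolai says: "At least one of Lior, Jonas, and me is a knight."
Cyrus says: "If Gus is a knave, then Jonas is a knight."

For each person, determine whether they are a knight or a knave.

Jonas: knave, Farrukh: knave, Lior: knight, Gus: knight, Nikolai: knight, Cyrus: knight

Consider Jonas. Suppose Jonas is a knight.
Then no assignment of the remaining roles makes every statement match its speaker's type — contradiction.
So Jonas is a knave.
Consider Farrukh. Suppose Farrukh is a knight.
Then no assignment of the remaining roles makes every statement match its speaker's type — contradiction.
So Farrukh is a knave.
With that fixed, Gus's statement is true, so Gus is a knight.
With that fixed, Cyrus's statement is true, so Cyrus is a knight.
With that fixed, Lior's statement is true, so Lior is a knight.
With that fixed, Nikolai's statement is true, so Nikolai is a knight.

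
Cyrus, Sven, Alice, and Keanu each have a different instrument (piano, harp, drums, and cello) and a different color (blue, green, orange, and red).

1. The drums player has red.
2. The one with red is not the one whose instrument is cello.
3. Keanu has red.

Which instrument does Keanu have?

With clues 1–3, cello, harp, and piano are impossible for Keanu's instrument.
That leaves drums.

drums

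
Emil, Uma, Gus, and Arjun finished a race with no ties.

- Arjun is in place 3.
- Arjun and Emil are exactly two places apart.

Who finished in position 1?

With clue 1, Arjun is ruled out for place 1.
With clues 1–2, Gus and Uma are ruled out for place 1.
So place 1 is Emil.

Emil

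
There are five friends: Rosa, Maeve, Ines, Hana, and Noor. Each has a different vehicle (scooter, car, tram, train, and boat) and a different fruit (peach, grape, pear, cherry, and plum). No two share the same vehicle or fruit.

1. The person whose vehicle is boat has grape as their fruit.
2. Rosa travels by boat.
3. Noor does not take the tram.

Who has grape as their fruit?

With clues 1–2, Hana, Ines, Maeve, and Noor are impossible for the one with fruit grape.
That leaves Rosa.

Rosa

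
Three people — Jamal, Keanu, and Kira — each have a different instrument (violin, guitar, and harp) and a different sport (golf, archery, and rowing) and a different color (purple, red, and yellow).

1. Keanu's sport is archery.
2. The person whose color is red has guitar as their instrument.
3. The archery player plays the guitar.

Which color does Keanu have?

With clues 1–3, purple and yellow are impossible for Keanu's color.
That leaves red.

red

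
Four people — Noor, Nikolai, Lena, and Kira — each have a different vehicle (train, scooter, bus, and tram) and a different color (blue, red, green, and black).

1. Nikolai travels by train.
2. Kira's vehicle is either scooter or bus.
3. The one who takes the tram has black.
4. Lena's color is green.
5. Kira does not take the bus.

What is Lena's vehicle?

bus

Clue 1 rules out train for Lena's vehicle.
With clues 1–4, tram is impossible for Lena's vehicle.
With clues 1–5, scooter is impossible for Lena's vehicle.
That leaves bus.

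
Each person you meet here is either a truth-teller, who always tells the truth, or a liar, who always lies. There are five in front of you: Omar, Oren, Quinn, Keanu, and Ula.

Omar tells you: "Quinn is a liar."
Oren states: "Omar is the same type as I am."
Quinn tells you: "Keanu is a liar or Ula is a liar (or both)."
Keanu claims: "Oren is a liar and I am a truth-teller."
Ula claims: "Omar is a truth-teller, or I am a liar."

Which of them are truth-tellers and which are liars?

Omar: truth-teller, Oren: liar, Quinn: liar, Keanu: truth-teller, Ula: truth-teller

Consider Omar. Suppose Omar is a liar.
Then whichever role Oren has, Oren's statement has the wrong truth value — contradiction.
So Omar is a truth-teller.
With that fixed, Ula's statement is true, so Ula is a truth-teller.
Consider Oren. Suppose Oren is a truth-teller.
Then no assignment of the remaining roles makes every statement match its speaker's type — contradiction.
So Oren is a liar.
Consider Quinn. Suppose Quinn is a truth-teller.
Then Omar's statement comes out false, contradicting Omar being a truth-teller.
So Quinn is a liar.
Consider Keanu. Suppose Keanu is a liar.
Then Quinn's statement comes out true, contradicting Quinn being a liar.
So Keanu is a truth-teller.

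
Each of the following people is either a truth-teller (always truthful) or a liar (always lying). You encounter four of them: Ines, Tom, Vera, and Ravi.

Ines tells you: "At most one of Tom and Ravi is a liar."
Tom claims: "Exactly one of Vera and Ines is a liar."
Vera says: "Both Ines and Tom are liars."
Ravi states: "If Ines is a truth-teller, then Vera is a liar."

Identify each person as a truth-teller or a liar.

Ines: truth-teller, Tom: truth-teller, Vera: liar, Ravi: truth-teller

Consider Ines. Suppose Ines is a liar.
Then no assignment of the remaining roles makes every statement match its speaker's type — contradiction.
So Ines is a truth-teller.
With that fixed, Vera's statement is false, so Vera is a liar.
With that fixed, Ravi's statement is true, so Ravi is a truth-teller.
With that fixed, Tom's statement is true, so Tom is a truth-teller.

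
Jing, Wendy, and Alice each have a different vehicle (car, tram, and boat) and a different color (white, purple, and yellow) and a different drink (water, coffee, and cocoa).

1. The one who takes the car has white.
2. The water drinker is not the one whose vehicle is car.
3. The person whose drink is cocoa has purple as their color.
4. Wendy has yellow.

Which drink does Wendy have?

water

With clues 1–4, cocoa and coffee are impossible for Wendy's drink.
That leaves water.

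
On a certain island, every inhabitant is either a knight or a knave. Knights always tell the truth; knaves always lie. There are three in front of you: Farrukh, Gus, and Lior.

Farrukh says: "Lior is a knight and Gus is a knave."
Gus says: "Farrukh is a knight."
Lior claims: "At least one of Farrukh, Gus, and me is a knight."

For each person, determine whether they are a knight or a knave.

Farrukh: knave, Gus: knave, Lior: knave

Consider Farrukh. Suppose Farrukh is a knight.
Then no assignment of the remaining roles makes every statement match its speaker's type — contradiction.
So Farrukh is a knave.
With that fixed, Gus's statement is false, so Gus is a knave.
Consider Lior. Suppose Lior is a knight.
Then Farrukh's statement comes out true, contradicting Farrukh being a knave.
So Lior is a knave.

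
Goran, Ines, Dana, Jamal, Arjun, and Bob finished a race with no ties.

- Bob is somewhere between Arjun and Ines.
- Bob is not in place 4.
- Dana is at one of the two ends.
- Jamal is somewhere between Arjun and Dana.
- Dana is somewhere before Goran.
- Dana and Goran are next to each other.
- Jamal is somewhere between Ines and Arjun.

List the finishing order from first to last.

From clue 1: Bob is in {2,3,4,5}.
From clues 1–2: Bob is in {2,3,5}.
From clues 1–3: Dana is in {1,6}.
From clues 1–5: Dana → place 1.
From clues 1–6: Goran → place 2, Bob → place 5.
From clues 1–7: Ines → place 3, Jamal → place 4, Arjun → place 6.

Dana, Goran, Ines, Jamal, Bob, Arjun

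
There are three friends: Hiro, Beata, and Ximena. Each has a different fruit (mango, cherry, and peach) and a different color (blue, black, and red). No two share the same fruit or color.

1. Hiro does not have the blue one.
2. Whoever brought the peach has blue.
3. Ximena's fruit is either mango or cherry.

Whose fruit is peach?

Beata

With clues 1–2, Hiro is impossible for the one with fruit peach.
With clues 1–3, Ximena is impossible for the one with fruit peach.
That leaves Beata.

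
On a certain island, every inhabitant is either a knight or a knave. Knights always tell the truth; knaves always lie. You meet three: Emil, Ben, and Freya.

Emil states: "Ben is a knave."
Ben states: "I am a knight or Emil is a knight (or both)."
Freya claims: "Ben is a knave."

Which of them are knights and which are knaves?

Emil: knave, Ben: knight, Freya: knave

Consider Emil. Suppose Emil is a knight.
Then no assignment of the remaining roles makes every statement match its speaker's type — contradiction.
So Emil is a knave.
Consider Ben. Suppose Ben is a knave.
Then Emil's statement comes out true, contradicting Emil being a knave.
So Ben is a knight.
With that fixed, Freya's statement is false, so Freya is a knave.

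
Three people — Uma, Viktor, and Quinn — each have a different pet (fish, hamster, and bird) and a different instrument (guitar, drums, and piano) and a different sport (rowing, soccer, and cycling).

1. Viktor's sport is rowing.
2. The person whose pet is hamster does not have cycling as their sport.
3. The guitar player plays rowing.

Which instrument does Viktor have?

guitar

With clues 1–3, drums and piano are impossible for Viktor's instrument.
That leaves guitar.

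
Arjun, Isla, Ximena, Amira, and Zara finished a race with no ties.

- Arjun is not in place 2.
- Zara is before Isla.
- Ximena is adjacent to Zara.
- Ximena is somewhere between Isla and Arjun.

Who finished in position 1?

Arjun

With clues 1–2, Isla is ruled out for place 1.
With clues 1–4, Amira, Ximena, and Zara are ruled out for place 1.
So place 1 is Arjun.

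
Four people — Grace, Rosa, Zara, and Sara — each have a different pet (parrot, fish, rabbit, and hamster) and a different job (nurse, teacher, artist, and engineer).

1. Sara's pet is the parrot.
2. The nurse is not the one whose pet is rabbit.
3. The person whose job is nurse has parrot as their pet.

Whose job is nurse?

With clues 1–3, Grace, Rosa, and Zara are impossible for the one with job nurse.
That leaves Sara.

Sara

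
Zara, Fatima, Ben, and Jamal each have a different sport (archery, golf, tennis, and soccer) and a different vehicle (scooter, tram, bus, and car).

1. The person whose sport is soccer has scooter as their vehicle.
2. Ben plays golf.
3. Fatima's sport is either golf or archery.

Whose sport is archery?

Fatima

With clues 1–2, Ben is impossible for the one with sport archery.
With clues 1–3, Jamal and Zara are impossible for the one with sport archery.
That leaves Fatima.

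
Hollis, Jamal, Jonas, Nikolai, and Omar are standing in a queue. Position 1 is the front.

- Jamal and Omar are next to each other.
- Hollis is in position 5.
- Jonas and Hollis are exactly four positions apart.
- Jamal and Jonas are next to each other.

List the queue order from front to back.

From clues 1–2: Hollis → position 5.
From clues 1–3: Jonas → position 1.
From clues 1–4: Jamal → position 2, Omar → position 3, Nikolai → position 4.

Jonas, Jamal, Omar, Nikolai, Hollis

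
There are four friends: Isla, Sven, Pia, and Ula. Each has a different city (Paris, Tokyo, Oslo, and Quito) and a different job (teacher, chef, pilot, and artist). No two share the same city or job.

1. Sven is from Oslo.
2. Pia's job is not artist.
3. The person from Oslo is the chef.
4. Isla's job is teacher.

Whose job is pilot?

Pia

With clues 1–3, Sven is impossible for the one with job pilot.
With clues 1–4, Isla and Ula are impossible for the one with job pilot.
That leaves Pia.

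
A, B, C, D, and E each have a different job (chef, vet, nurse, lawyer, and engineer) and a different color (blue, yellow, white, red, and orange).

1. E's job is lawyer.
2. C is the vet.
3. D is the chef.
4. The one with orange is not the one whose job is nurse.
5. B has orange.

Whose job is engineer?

B

Clue 1 rules out E for the one with job engineer.
With clues 1–2, C is impossible for the one with job engineer.
With clues 1–3, D is impossible for the one with job engineer.
With clues 1–5, A is impossible for the one with job engineer.
That leaves B.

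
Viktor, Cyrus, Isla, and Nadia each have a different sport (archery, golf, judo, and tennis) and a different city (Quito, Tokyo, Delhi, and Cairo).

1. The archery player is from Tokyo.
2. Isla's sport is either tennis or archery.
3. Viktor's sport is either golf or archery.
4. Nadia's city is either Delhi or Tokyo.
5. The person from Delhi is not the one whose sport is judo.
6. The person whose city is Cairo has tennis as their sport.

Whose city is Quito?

With clues 1–4, Nadia is impossible for the one with city Quito.
With clues 1–6, Isla and Viktor are impossible for the one with city Quito.
That leaves Cyrus.

Cyrus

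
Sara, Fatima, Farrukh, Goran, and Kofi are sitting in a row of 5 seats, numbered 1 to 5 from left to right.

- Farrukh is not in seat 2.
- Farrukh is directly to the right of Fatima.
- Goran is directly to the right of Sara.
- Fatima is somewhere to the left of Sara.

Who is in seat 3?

Farrukh

With clues 1–3, Sara is ruled out for seat 3.
With clues 1–4, Fatima, Goran, and Kofi are ruled out for seat 3.
So seat 3 is Farrukh.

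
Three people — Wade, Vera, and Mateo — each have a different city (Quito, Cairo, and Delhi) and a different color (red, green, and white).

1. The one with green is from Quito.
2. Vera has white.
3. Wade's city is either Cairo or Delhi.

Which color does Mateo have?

green

With clues 1–2, white is impossible for Mateo's color.
With clues 1–3, red is impossible for Mateo's color.
That leaves green.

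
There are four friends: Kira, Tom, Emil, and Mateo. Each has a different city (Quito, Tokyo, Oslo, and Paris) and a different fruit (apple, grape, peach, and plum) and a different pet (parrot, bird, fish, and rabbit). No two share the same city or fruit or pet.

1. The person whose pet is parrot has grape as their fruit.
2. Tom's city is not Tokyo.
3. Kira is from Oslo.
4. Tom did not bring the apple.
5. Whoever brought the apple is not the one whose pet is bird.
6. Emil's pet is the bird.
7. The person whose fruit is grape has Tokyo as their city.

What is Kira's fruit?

With clues 1–7, grape, peach, and plum are impossible for Kira's fruit.
That leaves apple.

apple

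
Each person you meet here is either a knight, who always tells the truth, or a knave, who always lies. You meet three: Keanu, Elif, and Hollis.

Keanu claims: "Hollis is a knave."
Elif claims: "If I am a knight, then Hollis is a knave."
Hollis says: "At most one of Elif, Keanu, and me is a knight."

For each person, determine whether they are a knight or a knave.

Keanu: knight, Elif: knight, Hollis: knave

Consider Keanu. Suppose Keanu is a knave.
Then no assignment of the remaining roles makes every statement match its speaker's type — contradiction.
So Keanu is a knight.
Consider Elif. Suppose Elif is a knave.
Then Elif's own statement would have to be false, but it can't be — contradiction.
So Elif is a knight.
With that fixed, Hollis's statement is false, so Hollis is a knave.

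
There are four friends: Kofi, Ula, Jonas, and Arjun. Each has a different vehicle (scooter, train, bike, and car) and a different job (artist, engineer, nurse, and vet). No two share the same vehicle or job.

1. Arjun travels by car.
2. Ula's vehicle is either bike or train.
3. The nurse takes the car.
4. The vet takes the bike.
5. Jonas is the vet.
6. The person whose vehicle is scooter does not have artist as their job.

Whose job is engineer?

Kofi

With clues 1–3, Arjun is impossible for the one with job engineer.
With clues 1–5, Jonas is impossible for the one with job engineer.
With clues 1–6, Ula is impossible for the one with job engineer.
That leaves Kofi.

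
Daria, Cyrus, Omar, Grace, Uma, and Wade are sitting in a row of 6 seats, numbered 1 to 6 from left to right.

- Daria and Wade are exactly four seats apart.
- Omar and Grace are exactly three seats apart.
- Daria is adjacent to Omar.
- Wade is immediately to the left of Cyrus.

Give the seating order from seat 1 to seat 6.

From clue 1: Daria is in {1,2,5,6}.
From clues 1–3: Daria is in {2,5}.
From clues 1–4: Wade → seat 1, Cyrus → seat 2, Grace → seat 3, Uma → seat 4, Daria → seat 5, Omar → seat 6.

Wade, Cyrus, Grace, Uma, Daria, Omar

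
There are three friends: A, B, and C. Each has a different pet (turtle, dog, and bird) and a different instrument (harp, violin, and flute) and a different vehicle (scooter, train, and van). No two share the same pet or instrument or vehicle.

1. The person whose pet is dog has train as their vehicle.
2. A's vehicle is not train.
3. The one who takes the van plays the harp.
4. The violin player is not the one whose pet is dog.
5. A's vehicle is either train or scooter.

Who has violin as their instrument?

A

With clues 1–5, B and C are impossible for the one with instrument violin.
That leaves A.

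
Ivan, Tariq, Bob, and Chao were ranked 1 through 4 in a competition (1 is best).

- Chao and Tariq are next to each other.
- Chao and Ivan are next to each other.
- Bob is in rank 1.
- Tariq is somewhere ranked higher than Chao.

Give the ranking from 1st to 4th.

Bob, Tariq, Chao, Ivan

From clues 1–2: Bob is in {1,4}.
From clues 1–3: Bob → rank 1, Chao → rank 3.
From clues 1–4: Tariq → rank 2, Ivan → rank 4.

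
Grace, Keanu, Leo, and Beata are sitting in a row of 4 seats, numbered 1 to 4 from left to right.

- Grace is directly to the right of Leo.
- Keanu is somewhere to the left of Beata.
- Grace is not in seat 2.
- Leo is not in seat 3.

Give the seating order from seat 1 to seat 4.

From clue 1: Grace is in {2,3,4}.
From clues 1–2: Keanu is in {1,3}.
From clues 1–3: Keanu → seat 1.
From clues 1–4: Leo → seat 2, Grace → seat 3, Beata → seat 4.

Keanu, Leo, Grace, Beata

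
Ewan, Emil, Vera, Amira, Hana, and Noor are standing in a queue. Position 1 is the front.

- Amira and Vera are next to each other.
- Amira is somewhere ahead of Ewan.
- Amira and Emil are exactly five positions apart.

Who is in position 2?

With clues 1–2, Ewan is ruled out for position 2.
With clues 1–3, Amira, Emil, Hana, and Noor are ruled out for position 2.
So position 2 is Vera.

Vera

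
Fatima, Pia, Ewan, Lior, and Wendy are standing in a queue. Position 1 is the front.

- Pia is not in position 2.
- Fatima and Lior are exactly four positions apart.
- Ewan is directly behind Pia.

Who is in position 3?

With clues 1–2, Fatima and Lior are ruled out for position 3.
With clues 1–3, Ewan and Wendy are ruled out for position 3.
So position 3 is Pia.

Pia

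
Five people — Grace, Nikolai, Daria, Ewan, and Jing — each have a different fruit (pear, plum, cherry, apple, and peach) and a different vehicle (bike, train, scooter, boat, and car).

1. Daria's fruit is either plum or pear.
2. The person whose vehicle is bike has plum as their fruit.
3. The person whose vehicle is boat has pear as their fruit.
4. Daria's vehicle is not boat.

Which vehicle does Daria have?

bike

With clues 1–3, car, scooter, and train are impossible for Daria's vehicle.
With clues 1–4, boat is impossible for Daria's vehicle.
That leaves bike.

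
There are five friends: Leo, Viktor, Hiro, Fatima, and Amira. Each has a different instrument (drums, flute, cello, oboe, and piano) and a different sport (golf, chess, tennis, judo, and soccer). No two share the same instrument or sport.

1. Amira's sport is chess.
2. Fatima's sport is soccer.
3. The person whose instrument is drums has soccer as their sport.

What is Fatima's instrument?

With clues 1–3, cello, flute, oboe, and piano are impossible for Fatima's instrument.
That leaves drums.

drums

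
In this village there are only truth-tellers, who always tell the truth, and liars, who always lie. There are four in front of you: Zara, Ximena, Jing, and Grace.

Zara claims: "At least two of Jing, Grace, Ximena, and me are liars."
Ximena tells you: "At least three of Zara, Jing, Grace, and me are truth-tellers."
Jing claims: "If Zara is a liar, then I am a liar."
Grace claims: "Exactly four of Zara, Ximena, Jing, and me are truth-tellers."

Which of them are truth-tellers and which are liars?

Consider Zara. Suppose Zara is a liar.
Then whichever role Jing has, Jing's statement has the wrong truth value — contradiction.
So Zara is a truth-teller.
With that fixed, Jing's statement is true, so Jing is a truth-teller.
Consider Ximena. Suppose Ximena is a truth-teller.
Then Zara's statement comes out false, contradicting Zara being a truth-teller.
So Ximena is a liar.
With that fixed, Grace's statement is false, so Grace is a liar.

Zara: truth-teller, Ximena: liar, Jing: truth-teller, Grace: liar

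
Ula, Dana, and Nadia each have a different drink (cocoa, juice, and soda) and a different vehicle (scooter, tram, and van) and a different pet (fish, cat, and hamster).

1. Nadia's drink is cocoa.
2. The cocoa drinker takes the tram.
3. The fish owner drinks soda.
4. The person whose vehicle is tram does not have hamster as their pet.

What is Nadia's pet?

cat

With clues 1–3, fish is impossible for Nadia's pet.
With clues 1–4, hamster is impossible for Nadia's pet.
That leaves cat.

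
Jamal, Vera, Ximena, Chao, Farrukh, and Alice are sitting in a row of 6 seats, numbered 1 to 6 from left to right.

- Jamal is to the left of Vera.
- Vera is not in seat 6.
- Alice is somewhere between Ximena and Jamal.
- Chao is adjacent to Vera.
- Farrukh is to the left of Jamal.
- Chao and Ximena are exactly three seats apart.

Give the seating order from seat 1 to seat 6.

Farrukh, Jamal, Chao, Vera, Alice, Ximena

From clue 1: Jamal is in {1,2,3,4,5}.
From clues 1–2: Jamal is in {1,2,3,4}.
From clues 1–5: Jamal is in {2,4}.
From clues 1–6: Farrukh → seat 1, Jamal → seat 2, Chao → seat 3, Vera → seat 4, Alice → seat 5, Ximena → seat 6.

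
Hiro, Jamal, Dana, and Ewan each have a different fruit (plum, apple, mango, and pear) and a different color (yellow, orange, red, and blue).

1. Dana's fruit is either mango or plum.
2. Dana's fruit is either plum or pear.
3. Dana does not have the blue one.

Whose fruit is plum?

Dana

With clues 1–2, Ewan, Hiro, and Jamal are impossible for the one with fruit plum.
That leaves Dana.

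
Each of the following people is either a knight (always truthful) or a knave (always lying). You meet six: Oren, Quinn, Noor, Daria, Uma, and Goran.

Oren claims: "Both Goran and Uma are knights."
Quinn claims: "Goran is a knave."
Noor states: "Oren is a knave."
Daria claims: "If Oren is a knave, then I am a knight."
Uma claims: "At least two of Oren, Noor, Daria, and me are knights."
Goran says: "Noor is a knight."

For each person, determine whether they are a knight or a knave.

Consider Oren. Suppose Oren is a knight.
Then no assignment of the remaining roles makes every statement match its speaker's type — contradiction.
So Oren is a knave.
With that fixed, Noor's statement is true, so Noor is a knight.
With that fixed, Goran's statement is true, so Goran is a knight.
With that fixed, Quinn's statement is false, so Quinn is a knave.
Consider Daria. Suppose Daria is a knight.
Then no assignment of the remaining roles makes every statement match its speaker's type — contradiction.
So Daria is a knave.
Consider Uma. Suppose Uma is a knight.
Then Oren's statement comes out true, contradicting Oren being a knave.
So Uma is a knave.

Oren: knave, Quinn: knave, Noor: knight, Daria: knave, Uma: knave, Goran: knight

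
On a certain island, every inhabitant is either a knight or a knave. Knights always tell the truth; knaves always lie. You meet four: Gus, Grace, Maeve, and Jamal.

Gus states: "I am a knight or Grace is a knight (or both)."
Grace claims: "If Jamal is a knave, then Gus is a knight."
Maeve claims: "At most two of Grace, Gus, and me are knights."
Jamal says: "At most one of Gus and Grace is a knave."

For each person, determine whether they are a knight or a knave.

Consider Gus. Suppose Gus is a knight.
Then no assignment of the remaining roles makes every statement match its speaker's type — contradiction.
So Gus is a knave.
With that fixed, Maeve's statement is true, so Maeve is a knight.
Consider Grace. Suppose Grace is a knight.
Then Gus's statement comes out true, contradicting Gus being a knave.
So Grace is a knave.
With that fixed, Jamal's statement is false, so Jamal is a knave.

Gus: knave, Grace: knave, Maeve: knight, Jamal: knave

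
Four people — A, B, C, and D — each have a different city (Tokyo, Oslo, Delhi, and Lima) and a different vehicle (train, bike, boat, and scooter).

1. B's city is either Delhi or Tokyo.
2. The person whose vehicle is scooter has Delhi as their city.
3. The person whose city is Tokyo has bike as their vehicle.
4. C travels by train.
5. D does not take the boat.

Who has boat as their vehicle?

With clues 1–3, B is impossible for the one with vehicle boat.
With clues 1–4, C is impossible for the one with vehicle boat.
With clues 1–5, D is impossible for the one with vehicle boat.
That leaves A.

A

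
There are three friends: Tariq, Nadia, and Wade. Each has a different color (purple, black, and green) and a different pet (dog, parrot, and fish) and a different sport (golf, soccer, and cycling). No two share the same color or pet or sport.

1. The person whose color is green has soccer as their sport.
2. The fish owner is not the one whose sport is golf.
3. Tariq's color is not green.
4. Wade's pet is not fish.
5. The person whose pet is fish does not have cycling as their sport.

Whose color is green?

Nadia

With clues 1–3, Tariq is impossible for the one with color green.
With clues 1–5, Wade is impossible for the one with color green.
That leaves Nadia.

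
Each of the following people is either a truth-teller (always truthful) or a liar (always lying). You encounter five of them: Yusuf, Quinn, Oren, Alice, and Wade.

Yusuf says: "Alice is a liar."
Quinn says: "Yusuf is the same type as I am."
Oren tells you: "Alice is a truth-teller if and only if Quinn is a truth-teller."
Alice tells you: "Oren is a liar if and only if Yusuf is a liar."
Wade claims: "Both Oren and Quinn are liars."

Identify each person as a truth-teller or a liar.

Consider Yusuf. Suppose Yusuf is a liar.
Then whichever role Quinn has, Quinn's statement has the wrong truth value — contradiction.
So Yusuf is a truth-teller.
Consider Quinn. Suppose Quinn is a liar.
Then no assignment of the remaining roles makes every statement match its speaker's type — contradiction.
So Quinn is a truth-teller.
With that fixed, Wade's statement is false, so Wade is a liar.
Consider Oren. Suppose Oren is a truth-teller.
Then no assignment of the remaining roles makes every statement match its speaker's type — contradiction.
So Oren is a liar.
With that fixed, Alice's statement is false, so Alice is a liar.

Yusuf: truth-teller, Quinn: truth-teller, Oren: liar, Alice: liar, Wade: liar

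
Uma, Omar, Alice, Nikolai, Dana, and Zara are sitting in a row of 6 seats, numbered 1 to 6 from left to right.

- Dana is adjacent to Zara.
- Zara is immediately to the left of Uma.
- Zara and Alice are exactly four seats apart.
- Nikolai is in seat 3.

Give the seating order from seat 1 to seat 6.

From clues 1–2: Uma is in {3,4,5,6}.
From clues 1–3: Uma is in {3,6}.
From clues 1–4: Alice → seat 1, Omar → seat 2, Nikolai → seat 3, Dana → seat 4, Zara → seat 5, Uma → seat 6.

Alice, Omar, Nikolai, Dana, Zara, Uma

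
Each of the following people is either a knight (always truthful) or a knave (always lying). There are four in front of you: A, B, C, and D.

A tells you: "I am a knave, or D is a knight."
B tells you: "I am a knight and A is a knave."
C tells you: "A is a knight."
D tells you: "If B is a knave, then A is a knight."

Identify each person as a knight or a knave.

A: knight, B: knave, C: knight, D: knight

Consider A. Suppose A is a knave.
Then A's own statement would have to be false, but it can't be — contradiction.
So A is a knight.
With that fixed, B's statement is false, so B is a knave.
With that fixed, C's statement is true, so C is a knight.
With that fixed, D's statement is true, so D is a knight.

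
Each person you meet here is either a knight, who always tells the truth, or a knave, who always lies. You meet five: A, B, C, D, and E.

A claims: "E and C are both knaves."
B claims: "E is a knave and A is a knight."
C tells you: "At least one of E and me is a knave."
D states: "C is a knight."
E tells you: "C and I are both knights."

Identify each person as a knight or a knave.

A: knave, B: knave, C: knight, D: knight, E: knave

Consider A. Suppose A is a knight.
Then no assignment of the remaining roles makes every statement match its speaker's type — contradiction.
So A is a knave.
With that fixed, B's statement is false, so B is a knave.
Consider C. Suppose C is a knave.
Then C's own statement would have to be false, but it can't be — contradiction.
So C is a knight.
With that fixed, D's statement is true, so D is a knight.
Consider E. Suppose E is a knight.
Then C's statement comes out false, contradicting C being a knight.
So E is a knave.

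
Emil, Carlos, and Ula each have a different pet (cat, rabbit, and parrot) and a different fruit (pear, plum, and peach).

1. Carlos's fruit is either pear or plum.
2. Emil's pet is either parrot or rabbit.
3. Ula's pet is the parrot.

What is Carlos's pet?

cat

With clues 1–3, parrot and rabbit are impossible for Carlos's pet.
That leaves cat.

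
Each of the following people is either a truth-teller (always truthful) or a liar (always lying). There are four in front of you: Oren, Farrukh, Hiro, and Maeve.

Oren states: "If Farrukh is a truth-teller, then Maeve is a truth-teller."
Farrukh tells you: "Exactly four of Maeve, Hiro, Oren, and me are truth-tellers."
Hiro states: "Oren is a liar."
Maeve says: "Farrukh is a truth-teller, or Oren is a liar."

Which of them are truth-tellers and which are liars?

Oren: truth-teller, Farrukh: liar, Hiro: liar, Maeve: liar

Consider Oren. Suppose Oren is a liar.
Then no assignment of the remaining roles makes every statement match its speaker's type — contradiction.
So Oren is a truth-teller.
With that fixed, Hiro's statement is false, so Hiro is a liar.
With that fixed, Farrukh's statement is false, so Farrukh is a liar.
With that fixed, Maeve's statement is false, so Maeve is a liar.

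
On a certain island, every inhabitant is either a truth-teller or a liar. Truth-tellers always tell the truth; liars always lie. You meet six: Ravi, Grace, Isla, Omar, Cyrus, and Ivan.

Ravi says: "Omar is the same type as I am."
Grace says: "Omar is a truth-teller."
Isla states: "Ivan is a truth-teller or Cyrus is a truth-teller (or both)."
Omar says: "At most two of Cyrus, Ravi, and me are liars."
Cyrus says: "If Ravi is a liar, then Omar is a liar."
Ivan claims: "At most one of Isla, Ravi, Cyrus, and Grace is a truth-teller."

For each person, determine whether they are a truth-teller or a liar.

Ravi: truth-teller, Grace: truth-teller, Isla: truth-teller, Omar: truth-teller, Cyrus: truth-teller, Ivan: liar

Consider Ravi. Suppose Ravi is a liar.
Then no assignment of the remaining roles makes every statement match its speaker's type — contradiction.
So Ravi is a truth-teller.
With that fixed, Omar's statement is true, so Omar is a truth-teller.
With that fixed, Cyrus's statement is true, so Cyrus is a truth-teller.
With that fixed, Ivan's statement is false, so Ivan is a liar.
With that fixed, Grace's statement is true, so Grace is a truth-teller.
With that fixed, Isla's statement is true, so Isla is a truth-teller.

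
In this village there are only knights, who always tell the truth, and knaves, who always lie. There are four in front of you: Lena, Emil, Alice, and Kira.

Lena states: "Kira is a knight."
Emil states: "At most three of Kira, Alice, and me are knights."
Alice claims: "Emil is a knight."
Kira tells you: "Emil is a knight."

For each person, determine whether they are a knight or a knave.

Regardless of anyone's role, Emil's statement is true, so Emil is a knight.
With that fixed, Alice's statement is true, so Alice is a knight.
With that fixed, Kira's statement is true, so Kira is a knight.
With that fixed, Lena's statement is true, so Lena is a knight.

Lena: knight, Emil: knight, Alice: knight, Kira: knight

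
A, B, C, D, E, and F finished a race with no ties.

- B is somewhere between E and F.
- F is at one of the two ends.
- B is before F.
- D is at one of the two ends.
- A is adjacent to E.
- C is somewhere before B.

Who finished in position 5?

B

With clues 1–2, F is ruled out for place 5.
With clues 1–3, E is ruled out for place 5.
With clues 1–4, D is ruled out for place 5.
With clues 1–5, A is ruled out for place 5.
With clues 1–6, C is ruled out for place 5.
So place 5 is B.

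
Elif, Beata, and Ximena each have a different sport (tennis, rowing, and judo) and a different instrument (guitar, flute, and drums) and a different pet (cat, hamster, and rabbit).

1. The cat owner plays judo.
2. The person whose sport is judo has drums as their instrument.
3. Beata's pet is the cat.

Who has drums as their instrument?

Beata

With clues 1–3, Elif and Ximena are impossible for the one with instrument drums.
That leaves Beata.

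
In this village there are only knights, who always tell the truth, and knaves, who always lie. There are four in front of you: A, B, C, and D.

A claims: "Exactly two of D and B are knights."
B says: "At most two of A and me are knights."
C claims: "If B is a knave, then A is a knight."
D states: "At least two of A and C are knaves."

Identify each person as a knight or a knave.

A: knave, B: knight, C: knight, D: knave

Regardless of anyone's role, B's statement is true, so B is a knight.
With that fixed, C's statement is true, so C is a knight.
With that fixed, D's statement is false, so D is a knave.
With that fixed, A's statement is false, so A is a knave.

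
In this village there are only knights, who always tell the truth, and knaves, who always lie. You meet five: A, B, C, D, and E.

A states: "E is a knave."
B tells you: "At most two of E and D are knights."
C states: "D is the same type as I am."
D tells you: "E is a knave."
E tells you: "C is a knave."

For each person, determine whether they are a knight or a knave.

A: knight, B: knight, C: knight, D: knight, E: knave

Regardless of anyone's role, B's statement is true, so B is a knight.
Consider A. Suppose A is a knave.
Then no assignment of the remaining roles makes every statement match its speaker's type — contradiction.
So A is a knight.
Consider C. Suppose C is a knave.
Then no assignment of the remaining roles makes every statement match its speaker's type — contradiction.
So C is a knight.
With that fixed, E's statement is false, so E is a knave.
With that fixed, D's statement is true, so D is a knight.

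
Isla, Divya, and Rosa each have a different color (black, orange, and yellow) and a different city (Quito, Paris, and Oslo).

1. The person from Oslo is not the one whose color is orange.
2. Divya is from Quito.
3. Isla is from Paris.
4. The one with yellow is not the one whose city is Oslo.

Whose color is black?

Rosa

With clues 1–4, Divya and Isla are impossible for the one with color black.
That leaves Rosa.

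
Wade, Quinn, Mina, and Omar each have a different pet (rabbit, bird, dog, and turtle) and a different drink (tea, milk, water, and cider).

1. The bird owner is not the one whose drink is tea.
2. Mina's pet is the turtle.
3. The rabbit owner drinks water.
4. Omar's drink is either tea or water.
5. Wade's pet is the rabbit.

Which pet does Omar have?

dog

With clues 1–2, turtle is impossible for Omar's pet.
With clues 1–4, bird is impossible for Omar's pet.
With clues 1–5, rabbit is impossible for Omar's pet.
That leaves dog.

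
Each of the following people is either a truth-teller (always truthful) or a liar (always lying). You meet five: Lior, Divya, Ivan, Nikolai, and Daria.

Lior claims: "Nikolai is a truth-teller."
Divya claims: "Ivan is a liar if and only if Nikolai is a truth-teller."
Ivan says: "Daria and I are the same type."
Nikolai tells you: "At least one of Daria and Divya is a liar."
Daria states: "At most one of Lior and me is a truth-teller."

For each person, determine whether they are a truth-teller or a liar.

Consider Lior. Suppose Lior is a truth-teller.
Then whichever role Daria has, Daria's statement has the wrong truth value — contradiction.
So Lior is a liar.
With that fixed, Daria's statement is true, so Daria is a truth-teller.
Consider Divya. Suppose Divya is a liar.
Then no assignment of the remaining roles makes every statement match its speaker's type — contradiction.
So Divya is a truth-teller.
With that fixed, Nikolai's statement is false, so Nikolai is a liar.
Consider Ivan. Suppose Ivan is a liar.
Then Divya's statement comes out false, contradicting Divya being a truth-teller.
So Ivan is a truth-teller.

Lior: liar, Divya: truth-teller, Ivan: truth-teller, Nikolai: liar, Daria: truth-teller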